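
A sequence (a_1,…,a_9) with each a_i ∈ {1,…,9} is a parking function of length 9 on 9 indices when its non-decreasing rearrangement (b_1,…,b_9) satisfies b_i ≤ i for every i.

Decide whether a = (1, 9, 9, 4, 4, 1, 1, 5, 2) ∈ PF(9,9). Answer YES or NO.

NO

Sorted: b = (1, 1, 1, 2, 4, 4, 5, 9, 9).
  b_1=1 ≤ 1
  b_2=1 ≤ 2
  b_3=1 ≤ 3
  b_4=2 ≤ 4
  b_5=4 ≤ 5
  b_6=4 ≤ 6
  b_7=5 ≤ 7
  b_8=9 > 8
  fails at i=8 ⇒ NO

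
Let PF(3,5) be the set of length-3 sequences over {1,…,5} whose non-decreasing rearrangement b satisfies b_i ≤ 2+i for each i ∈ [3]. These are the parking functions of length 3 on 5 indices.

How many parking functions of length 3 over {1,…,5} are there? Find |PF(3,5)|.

Count = (6−3)·6^(3−1) = 3×36 = 108 [KW]
Check (4,2,4) → sorted (2,4,4): b_i ≤ 2+i ∀i, a PF.

108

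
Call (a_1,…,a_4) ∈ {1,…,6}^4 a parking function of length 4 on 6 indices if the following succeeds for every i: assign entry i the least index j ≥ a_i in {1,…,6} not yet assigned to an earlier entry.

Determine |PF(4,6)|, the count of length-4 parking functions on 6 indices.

1029

|PF| = (6−4+1)·(6+1)^(4−1) = 3 · 343 = 1029
E.g. (2,6,4,5) → sorted (2,4,5,6): b_i ≤ 2+i ∀i, a PF.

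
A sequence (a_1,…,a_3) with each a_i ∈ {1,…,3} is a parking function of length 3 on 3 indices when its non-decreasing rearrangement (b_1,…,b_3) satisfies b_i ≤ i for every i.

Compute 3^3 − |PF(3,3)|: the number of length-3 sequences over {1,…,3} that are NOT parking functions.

11

Count = 1·4^2 = 1 · 16 = 16 [KW]
Check (3,1,3) → sorted (1,3,3): b_2=3>2, not a PF.
So 27 − 16 = 11 fail.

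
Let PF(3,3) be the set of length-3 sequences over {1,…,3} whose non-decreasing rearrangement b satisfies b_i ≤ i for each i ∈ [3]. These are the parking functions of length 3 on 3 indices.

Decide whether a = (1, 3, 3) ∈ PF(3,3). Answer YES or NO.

Sorted: b = (1, 3, 3).
  b_1=1 ≤ 1
  b_2=3 > 2
  fails at i=2 ⇒ NO

NO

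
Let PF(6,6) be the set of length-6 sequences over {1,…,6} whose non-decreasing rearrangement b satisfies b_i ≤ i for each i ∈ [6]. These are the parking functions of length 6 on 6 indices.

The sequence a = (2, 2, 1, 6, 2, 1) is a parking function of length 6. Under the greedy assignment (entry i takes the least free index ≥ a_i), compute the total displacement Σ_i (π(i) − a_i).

Σπ(i) = 1+…+6 = 21; Σa = 2+2+1+6+2+1 = 14; disp = 21−14 = 7.

7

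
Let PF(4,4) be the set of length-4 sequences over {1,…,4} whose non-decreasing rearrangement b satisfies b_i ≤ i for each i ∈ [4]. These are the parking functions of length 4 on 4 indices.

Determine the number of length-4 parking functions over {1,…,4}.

125

#PF = 1·5^3 = 1·125 = 125 (Konheim–Weiss)
One tuple (2,2,1,1) → sorted (1,1,2,2): b_i ≤ i ∀i, a PF.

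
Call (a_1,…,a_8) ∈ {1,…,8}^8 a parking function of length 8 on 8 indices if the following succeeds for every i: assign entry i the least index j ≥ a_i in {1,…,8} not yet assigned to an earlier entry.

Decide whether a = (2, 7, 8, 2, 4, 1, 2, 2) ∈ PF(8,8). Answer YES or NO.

Sorted: b = (1, 2, 2, 2, 2, 4, 7, 8).
  b_1=1 ≤ 1
  b_2=2 ≤ 2
  b_3=2 ≤ 3
  b_4=2 ≤ 4
  b_5=2 ≤ 5
  b_6=4 ≤ 6
  b_7=7 ≤ 7
  b_8=8 ≤ 8
All bounds hold ⇒ YES

YES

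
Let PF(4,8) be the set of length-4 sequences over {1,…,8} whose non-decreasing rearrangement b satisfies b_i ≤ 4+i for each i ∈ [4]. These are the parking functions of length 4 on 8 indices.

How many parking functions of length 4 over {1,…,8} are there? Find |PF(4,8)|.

3645

Count = 5·9^3 = 5×729 = 3645
Check (2,7,2,8) → sorted (2,2,7,8): b_i ≤ 4+i ∀i, a PF.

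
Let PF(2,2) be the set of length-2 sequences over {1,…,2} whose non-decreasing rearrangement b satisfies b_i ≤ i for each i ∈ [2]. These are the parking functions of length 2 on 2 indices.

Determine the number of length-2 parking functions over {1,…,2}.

3

#PF = (2+1−2)·(2+1)^{2−1} = 1·3 = 3
Check (1,1) → sorted (1,1): b_i ≤ i ∀i, a PF.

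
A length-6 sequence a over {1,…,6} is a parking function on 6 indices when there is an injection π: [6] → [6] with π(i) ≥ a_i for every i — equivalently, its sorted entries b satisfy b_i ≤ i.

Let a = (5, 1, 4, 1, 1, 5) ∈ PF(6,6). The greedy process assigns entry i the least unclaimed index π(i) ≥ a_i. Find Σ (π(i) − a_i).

4

Σπ(i) = 1+…+6 = 21; Σa = 5+1+4+1+1+5 = 17; disp = 21−17 = 4.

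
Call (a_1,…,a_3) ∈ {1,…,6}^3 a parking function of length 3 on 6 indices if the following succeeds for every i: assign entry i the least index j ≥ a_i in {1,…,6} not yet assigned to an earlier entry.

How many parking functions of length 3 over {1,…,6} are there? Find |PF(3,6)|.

196

|PF| = (6+1−3)·(6+1)^{3−1} = 4×49 = 196
E.g. (5,2,6) → sorted (2,5,6): b_i ≤ 3+i ∀i, a PF.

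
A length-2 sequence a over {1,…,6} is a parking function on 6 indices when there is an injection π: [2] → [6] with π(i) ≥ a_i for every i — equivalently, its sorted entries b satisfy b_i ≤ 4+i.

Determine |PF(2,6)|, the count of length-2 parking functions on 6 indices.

35

|PF| = 5·7^1 = 5·7 = 35 (Konheim–Weiss)
Check (4,2) → sorted (2,4): b_i ≤ 4+i ∀i, a PF.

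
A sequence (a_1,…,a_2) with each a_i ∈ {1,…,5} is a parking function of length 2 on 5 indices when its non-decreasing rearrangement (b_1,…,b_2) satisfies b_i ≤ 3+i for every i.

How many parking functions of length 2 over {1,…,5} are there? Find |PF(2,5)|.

#PF = (5−2+1)·(5+1)^(2−1) = 4·6 = 24
Check (4,5) → sorted (4,5): b_i ≤ 3+i ∀i, a PF.

24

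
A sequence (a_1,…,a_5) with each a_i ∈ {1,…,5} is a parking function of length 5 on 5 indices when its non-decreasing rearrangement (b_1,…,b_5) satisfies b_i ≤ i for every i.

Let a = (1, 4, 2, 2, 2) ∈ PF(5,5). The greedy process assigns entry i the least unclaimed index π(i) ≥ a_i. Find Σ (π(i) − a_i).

4

Σπ = 15 ({1..5} each once); Σa = 1+4+2+2+2 = 11; disp = 15−11 = 4.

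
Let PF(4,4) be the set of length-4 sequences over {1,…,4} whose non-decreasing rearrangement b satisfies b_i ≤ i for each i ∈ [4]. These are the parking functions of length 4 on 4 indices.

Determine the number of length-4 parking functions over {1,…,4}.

125

Count = 1·5^3 = 1 · 125 = 125 (Konheim–Weiss)
One tuple (1,3,1,4) → sorted (1,1,3,4): b_i ≤ i ∀i, a PF.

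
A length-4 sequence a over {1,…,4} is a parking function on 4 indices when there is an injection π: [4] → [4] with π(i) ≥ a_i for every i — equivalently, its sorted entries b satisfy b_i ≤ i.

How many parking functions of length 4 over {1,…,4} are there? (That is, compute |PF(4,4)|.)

|PF| = (4−4+1)·(4+1)^(4−1) = 1·125 = 125 [KW]
Check (1,3,1,1) → sorted (1,1,1,3): b_i ≤ i ∀i, a PF.

125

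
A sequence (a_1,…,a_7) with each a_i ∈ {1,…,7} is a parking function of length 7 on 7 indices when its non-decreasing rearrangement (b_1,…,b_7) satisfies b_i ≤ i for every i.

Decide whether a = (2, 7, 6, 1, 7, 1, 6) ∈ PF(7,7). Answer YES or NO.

Order a: b = (1, 1, 2, 6, 6, 7, 7).
  b_1=1 ≤ 1
  b_2=1 ≤ 2
  b_3=2 ≤ 3
  b_4=6 > 4
  fails at i=4 ⇒ NO

NO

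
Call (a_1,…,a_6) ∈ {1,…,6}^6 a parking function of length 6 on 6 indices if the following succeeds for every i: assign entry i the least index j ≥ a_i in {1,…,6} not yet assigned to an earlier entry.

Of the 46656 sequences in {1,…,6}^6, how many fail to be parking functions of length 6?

|PF(6,6)| = (7−6)·7^(6−1) = 1 · 16807 = 16807 (Konheim–Weiss)
E.g. (4,5,1,4,6,4) → sorted (1,4,4,4,5,6): b_2=4>2, not a PF.
6^6 − 16807 = 46656 − 16807 = 29849

29849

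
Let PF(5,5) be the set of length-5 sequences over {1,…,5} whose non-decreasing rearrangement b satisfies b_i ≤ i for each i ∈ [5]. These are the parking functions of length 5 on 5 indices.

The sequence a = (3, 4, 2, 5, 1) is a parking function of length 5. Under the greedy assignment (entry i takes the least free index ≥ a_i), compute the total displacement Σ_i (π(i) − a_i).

Σπ(i) = 1+…+5 = 15; Σa = 3+4+2+5+1 = 15; disp = 15−15 = 0.

0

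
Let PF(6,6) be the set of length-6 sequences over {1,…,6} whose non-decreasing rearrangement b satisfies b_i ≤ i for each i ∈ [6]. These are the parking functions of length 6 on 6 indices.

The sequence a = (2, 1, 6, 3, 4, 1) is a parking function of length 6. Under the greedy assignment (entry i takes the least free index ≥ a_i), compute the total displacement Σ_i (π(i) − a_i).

4

Σπ = 6·7/2 = 21 (π permutes [6]); Σa = 2+1+6+3+4+1 = 17; disp = 21−17 = 4.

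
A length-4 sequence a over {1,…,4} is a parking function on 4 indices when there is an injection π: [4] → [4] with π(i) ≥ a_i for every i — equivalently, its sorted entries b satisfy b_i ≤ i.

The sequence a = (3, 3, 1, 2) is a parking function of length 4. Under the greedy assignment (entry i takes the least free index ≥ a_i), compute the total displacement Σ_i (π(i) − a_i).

1

Σπ = 4·5/2 = 10 (π permutes [4]); Σa = 3+3+1+2 = 9; disp = 10−9 = 1.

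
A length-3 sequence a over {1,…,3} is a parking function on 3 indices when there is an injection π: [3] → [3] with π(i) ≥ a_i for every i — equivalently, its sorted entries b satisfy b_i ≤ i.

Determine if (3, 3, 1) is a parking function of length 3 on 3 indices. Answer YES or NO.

Sorted: b = (1, 3, 3).
  b_1=1 ≤ 1
  b_2=3 > 2
  fails at i=2 ⇒ NO

NO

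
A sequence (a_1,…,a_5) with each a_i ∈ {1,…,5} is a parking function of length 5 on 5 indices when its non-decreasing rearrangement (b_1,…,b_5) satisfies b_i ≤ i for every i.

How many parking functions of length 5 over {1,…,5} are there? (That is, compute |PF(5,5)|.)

Count = (5+1−5)·(5+1)^{5−1} = 1×1296 = 1296 (Pollak)
Check (5,4,3,1,2) → sorted (1,2,3,4,5): b_i ≤ i ∀i, a PF.

1296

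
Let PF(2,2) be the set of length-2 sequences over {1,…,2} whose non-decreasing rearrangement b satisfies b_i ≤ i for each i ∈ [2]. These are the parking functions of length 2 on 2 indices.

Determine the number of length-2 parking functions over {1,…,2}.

Count = (3−2)·3^(2−1) = 1·3 = 3 (Pollak)
E.g. (1,1) → sorted (1,1): b_i ≤ i ∀i, a PF.

3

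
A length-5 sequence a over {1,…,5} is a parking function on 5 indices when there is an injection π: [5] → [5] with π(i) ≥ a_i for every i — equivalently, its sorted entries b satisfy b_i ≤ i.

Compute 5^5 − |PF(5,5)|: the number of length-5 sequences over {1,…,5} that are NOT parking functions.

1829

|PF(5,5)| = 1·6^4 = 1·1296 = 1296 (Pollak)
Check (3,3,3,3,4) → sorted (3,3,3,3,4): b_1=3>1, not a PF.
So 3125 − 1296 = 1829 fail.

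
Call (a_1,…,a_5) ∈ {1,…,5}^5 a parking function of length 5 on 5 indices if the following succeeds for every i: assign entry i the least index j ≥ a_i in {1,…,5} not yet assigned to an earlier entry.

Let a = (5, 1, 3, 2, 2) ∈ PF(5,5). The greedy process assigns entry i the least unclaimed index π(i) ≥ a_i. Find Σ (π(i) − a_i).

2

Σπ = 5·6/2 = 15 (π permutes [5]); Σa = 5+1+3+2+2 = 13; disp = 15−13 = 2.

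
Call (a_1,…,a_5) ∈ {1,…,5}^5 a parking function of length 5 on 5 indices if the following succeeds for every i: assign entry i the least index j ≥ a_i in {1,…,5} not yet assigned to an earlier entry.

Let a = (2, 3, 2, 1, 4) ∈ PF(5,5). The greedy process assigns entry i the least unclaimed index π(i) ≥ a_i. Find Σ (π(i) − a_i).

3

Σπ = 15 ({1..5} each once); Σa = 2+3+2+1+4 = 12; disp = 15−12 = 3.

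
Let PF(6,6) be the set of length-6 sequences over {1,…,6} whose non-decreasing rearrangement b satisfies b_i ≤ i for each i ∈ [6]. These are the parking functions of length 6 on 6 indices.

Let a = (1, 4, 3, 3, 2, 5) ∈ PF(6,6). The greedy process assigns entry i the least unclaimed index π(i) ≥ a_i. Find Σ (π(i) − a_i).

3

Σπ = 6·7/2 = 21 (π permutes [6]); Σa = 1+4+3+3+2+5 = 18; disp = 21−18 = 3.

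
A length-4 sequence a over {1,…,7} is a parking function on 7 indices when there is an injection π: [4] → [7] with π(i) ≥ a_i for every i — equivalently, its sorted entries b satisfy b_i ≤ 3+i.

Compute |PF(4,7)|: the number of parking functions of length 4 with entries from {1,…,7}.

2048

|PF(4,7)| = 4·8^3 = 4·512 = 2048
One tuple (4,7,1,5) → sorted (1,4,5,7): b_i ≤ 3+i ∀i, a PF.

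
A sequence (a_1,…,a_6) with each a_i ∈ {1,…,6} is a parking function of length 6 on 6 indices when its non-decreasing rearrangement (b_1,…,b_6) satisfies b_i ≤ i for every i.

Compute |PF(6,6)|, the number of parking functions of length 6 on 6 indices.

#PF = (7−6)·7^(6−1) = 1×16807 = 16807 [KW]
Check (4,6,1,3,2,1) → sorted (1,1,2,3,4,6): b_i ≤ i ∀i, a PF.

16807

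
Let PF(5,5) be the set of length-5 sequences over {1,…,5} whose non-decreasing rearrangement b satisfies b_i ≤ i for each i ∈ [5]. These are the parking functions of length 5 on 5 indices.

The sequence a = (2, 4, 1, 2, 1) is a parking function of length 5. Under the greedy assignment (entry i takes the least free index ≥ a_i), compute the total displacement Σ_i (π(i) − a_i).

Σπ = 5·6/2 = 15 (π permutes [5]); Σa = 2+4+1+2+1 = 10; disp = 15−10 = 5.

5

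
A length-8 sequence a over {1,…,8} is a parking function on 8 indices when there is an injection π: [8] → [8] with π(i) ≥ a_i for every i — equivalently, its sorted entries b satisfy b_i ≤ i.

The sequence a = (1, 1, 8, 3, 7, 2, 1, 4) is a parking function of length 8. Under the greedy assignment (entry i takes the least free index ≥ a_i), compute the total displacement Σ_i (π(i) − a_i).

Σπ = 36 ({1..8} each once); Σa = 1+1+8+3+7+2+1+4 = 27; disp = 36−27 = 9.

9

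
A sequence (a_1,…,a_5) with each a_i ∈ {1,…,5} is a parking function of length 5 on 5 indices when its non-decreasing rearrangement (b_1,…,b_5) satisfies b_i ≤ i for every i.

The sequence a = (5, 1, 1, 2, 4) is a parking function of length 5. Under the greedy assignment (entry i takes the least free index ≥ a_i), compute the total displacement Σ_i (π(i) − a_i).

2

Σπ(i) = 1+…+5 = 15; Σa = 5+1+1+2+4 = 13; disp = 15−13 = 2.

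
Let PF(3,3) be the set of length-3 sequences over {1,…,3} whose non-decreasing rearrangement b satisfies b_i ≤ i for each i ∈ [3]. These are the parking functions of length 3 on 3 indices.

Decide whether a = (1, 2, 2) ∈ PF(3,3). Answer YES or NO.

YES

Rearranged: b = (1, 2, 2).
  b_1=1 ≤ 1
  b_2=2 ≤ 2
  b_3=2 ≤ 3
All bounds hold ⇒ YES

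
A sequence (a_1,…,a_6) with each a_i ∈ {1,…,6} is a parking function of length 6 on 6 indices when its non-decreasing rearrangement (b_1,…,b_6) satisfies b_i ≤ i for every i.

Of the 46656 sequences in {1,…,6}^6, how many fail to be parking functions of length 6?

|PF| = (6+1−6)·(6+1)^{6−1} = 1×16807 = 16807 (Pollak)
Check (5,5,2,3,6,6) → sorted (2,3,5,5,6,6): b_1=2>1, not a PF.
6^6 − 16807 = 46656 − 16807 = 29849

29849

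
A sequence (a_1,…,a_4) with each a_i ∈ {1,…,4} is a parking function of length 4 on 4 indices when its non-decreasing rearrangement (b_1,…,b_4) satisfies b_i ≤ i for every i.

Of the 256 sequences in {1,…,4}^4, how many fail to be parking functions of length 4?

131

Count = (5−4)·5^(4−1) = 1·125 = 125 (Pollak)
Check (2,2,2,3) → sorted (2,2,2,3): b_1=2>1, not a PF.
So 256 − 125 = 131 fail.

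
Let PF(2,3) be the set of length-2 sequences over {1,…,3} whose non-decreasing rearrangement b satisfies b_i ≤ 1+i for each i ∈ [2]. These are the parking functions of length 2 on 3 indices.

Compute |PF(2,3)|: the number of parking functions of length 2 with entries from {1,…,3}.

|PF(2,3)| = 2·4^1 = 2·4 = 8 (Konheim–Weiss)
E.g. (1,1) → sorted (1,1): b_i ≤ 1+i ∀i, a PF.

8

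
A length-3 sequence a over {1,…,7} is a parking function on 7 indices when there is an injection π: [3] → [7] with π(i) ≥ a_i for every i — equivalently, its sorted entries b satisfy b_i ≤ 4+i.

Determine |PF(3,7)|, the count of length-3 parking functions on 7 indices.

Count = (7−3+1)·(7+1)^(3−1) = 5·64 = 320 (Pollak)
E.g. (1,4,7) → sorted (1,4,7): b_i ≤ 4+i ∀i, a PF.

320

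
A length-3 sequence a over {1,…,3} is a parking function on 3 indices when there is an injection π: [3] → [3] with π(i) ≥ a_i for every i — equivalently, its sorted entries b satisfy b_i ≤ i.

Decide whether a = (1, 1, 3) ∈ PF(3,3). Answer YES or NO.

YES

Sorted: b = (1, 1, 3).
  b_1=1 ≤ 1
  b_2=1 ≤ 2
  b_3=3 ≤ 3
All bounds hold ⇒ YES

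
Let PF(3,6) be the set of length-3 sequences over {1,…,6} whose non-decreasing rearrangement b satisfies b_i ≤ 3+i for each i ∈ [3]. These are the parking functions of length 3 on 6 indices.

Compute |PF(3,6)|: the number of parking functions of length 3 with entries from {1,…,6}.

#PF = (6+1−3)·(6+1)^{3−1} = 4 · 49 = 196 (Konheim–Weiss)
Check (1,3,4) → sorted (1,3,4): b_i ≤ 3+i ∀i, a PF.

196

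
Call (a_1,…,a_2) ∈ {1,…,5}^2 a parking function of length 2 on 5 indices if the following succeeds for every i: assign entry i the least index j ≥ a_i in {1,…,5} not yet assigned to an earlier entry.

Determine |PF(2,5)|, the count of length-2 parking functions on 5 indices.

Count = 4·6^1 = 4 · 6 = 24 (Konheim–Weiss)
Check (4,2) → sorted (2,4): b_i ≤ 3+i ∀i, a PF.

24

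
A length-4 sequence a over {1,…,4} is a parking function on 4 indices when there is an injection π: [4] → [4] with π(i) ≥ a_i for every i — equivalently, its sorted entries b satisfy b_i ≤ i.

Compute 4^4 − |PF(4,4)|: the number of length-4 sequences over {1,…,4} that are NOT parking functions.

131

|PF| = 1·5^3 = 1·125 = 125 (Konheim–Weiss)
Example (2,2,2,4) → sorted (2,2,2,4): b_1=2>1, not a PF.
Total 256; non-PF = 256−125 = 131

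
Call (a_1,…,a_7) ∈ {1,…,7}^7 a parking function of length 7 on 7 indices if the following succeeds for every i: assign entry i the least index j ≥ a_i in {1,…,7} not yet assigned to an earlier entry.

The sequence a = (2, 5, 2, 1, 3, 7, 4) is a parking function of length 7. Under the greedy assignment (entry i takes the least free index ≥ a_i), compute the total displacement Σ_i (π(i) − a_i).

4

Σπ = 7·8/2 = 28 (π permutes [7]); Σa = 2+5+2+1+3+7+4 = 24; disp = 28−24 = 4.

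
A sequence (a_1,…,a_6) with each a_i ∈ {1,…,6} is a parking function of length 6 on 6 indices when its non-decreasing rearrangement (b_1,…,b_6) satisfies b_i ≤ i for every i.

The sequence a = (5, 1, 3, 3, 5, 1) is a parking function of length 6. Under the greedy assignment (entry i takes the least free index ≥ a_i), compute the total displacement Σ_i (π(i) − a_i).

3

Σπ = 6·7/2 = 21 (π permutes [6]); Σa = 5+1+3+3+5+1 = 18; disp = 21−18 = 3.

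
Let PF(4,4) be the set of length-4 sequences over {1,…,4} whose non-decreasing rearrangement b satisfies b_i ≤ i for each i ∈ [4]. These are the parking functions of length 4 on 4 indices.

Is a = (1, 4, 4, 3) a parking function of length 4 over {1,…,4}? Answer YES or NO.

NO

Rearranged: b = (1, 3, 4, 4).
  b_1=1 ≤ 1
  b_2=3 > 2
  fails at i=2 ⇒ NO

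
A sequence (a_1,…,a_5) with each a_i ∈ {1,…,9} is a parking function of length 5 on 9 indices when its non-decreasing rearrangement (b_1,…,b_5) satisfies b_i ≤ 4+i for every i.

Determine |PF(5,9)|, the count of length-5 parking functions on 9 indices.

50000

|PF(5,9)| = (9+1−5)·(9+1)^{5−1} = 5×10000 = 50000 (Konheim–Weiss)
One tuple (6,6,1,4,2) → sorted (1,2,4,6,6): b_i ≤ 4+i ∀i, a PF.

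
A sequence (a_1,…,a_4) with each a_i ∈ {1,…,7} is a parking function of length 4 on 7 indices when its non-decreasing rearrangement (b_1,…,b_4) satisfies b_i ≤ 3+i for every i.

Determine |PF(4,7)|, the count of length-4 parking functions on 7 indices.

Count = (7+1−4)·(7+1)^{4−1} = 4·512 = 2048 [KW]
Example (6,4,4,1) → sorted (1,4,4,6): b_i ≤ 3+i ∀i, a PF.

2048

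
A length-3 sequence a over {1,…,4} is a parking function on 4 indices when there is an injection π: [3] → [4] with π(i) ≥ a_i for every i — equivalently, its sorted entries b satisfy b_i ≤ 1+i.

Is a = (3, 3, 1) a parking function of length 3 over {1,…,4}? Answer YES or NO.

Order a: b = (1, 3, 3).
  b_1=1 ≤ 2
  b_2=3 ≤ 3
  b_3=3 ≤ 4
All bounds hold ⇒ YES

YES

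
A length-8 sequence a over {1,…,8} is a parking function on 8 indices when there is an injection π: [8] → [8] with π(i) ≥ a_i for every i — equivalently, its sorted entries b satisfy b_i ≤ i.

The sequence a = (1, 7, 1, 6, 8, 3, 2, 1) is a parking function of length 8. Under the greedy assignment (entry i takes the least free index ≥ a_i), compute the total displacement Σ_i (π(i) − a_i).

Σπ = 36 ({1..8} each once); Σa = 1+7+1+6+8+3+2+1 = 29; disp = 36−29 = 7.

7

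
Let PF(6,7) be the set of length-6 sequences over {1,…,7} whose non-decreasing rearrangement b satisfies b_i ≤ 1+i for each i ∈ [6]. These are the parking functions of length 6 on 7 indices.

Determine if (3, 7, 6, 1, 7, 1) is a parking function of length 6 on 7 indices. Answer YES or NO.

NO

Order a: b = (1, 1, 3, 6, 7, 7).
  b_1=1 ≤ 2
  b_2=1 ≤ 3
  b_3=3 ≤ 4
  b_4=6 > 5
  fails at i=4 ⇒ NO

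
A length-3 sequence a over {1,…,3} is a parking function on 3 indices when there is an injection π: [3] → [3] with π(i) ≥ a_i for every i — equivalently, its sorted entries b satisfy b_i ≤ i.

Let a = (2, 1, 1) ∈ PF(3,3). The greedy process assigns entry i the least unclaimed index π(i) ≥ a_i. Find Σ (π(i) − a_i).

2

Σπ = 3·4/2 = 6 (π permutes [3]); Σa = 2+1+1 = 4; disp = 6−4 = 2.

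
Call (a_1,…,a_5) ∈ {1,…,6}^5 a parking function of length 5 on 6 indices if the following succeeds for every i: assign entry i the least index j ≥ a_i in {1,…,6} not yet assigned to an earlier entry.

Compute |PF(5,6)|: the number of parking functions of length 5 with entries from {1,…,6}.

|PF| = (6+1−5)·(6+1)^{5−1} = 2×2401 = 4802 (Konheim–Weiss)
Example (1,2,5,1,5) → sorted (1,1,2,5,5): b_i ≤ 1+i ∀i, a PF.

4802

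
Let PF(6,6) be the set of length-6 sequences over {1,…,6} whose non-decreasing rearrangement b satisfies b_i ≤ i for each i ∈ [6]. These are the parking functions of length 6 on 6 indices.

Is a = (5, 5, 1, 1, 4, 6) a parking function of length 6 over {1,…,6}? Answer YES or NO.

Sorted: b = (1, 1, 4, 5, 5, 6).
  b_1=1 ≤ 1
  b_2=1 ≤ 2
  b_3=4 > 3
  fails at i=3 ⇒ NO

NO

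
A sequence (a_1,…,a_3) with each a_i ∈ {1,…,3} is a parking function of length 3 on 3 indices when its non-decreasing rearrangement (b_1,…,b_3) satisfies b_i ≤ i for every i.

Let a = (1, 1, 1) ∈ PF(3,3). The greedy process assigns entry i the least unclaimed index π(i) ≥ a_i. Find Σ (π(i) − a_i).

Σπ = 3·4/2 = 6 (π permutes [3]); Σa = 1+1+1 = 3; disp = 6−3 = 3.

3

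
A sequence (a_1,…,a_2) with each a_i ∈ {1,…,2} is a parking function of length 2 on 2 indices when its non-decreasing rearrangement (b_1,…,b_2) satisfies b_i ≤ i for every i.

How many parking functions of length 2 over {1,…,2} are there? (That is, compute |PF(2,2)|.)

3

|PF(2,2)| = (2−2+1)·(2+1)^(2−1) = 1·3 = 3 (Pollak)
Example (1,2) → sorted (1,2): b_i ≤ i ∀i, a PF.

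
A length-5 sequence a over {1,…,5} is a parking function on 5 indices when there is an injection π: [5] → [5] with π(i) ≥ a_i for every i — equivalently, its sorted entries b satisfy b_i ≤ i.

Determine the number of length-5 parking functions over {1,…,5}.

|PF(5,5)| = (5+1−5)·(5+1)^{5−1} = 1×1296 = 1296
E.g. (4,2,2,1,2) → sorted (1,2,2,2,4): b_i ≤ i ∀i, a PF.

1296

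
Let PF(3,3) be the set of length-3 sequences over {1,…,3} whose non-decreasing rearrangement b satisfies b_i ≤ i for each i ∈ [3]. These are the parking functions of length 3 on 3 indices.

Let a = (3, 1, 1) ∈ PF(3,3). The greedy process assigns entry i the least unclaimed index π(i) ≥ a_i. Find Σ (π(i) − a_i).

1

Σπ(i) = 1+…+3 = 6; Σa = 3+1+1 = 5; disp = 6−5 = 1.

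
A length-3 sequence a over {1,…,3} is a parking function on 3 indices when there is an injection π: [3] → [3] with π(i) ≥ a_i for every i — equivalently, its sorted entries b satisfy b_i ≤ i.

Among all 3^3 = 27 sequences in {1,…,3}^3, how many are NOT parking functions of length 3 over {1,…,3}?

11

Count = (3+1−3)·(3+1)^{3−1} = 1·16 = 16 (Konheim–Weiss)
Example (2,3,3) → sorted (2,3,3): b_1=2>1, not a PF.
So 27 − 16 = 11 fail.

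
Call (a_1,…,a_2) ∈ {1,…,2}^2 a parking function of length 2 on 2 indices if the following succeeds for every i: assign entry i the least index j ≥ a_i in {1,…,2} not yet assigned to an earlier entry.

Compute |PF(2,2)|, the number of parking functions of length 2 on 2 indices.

3

Count = (2+1−2)·(2+1)^{2−1} = 1·3 = 3 [KW]
Example (1,1) → sorted (1,1): b_i ≤ i ∀i, a PF.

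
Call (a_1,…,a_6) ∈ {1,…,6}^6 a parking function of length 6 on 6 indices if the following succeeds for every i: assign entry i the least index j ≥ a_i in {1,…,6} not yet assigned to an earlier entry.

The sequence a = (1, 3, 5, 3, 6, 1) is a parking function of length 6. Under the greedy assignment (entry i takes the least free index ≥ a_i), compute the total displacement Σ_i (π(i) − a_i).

Σπ(i) = 1+…+6 = 21; Σa = 1+3+5+3+6+1 = 19; disp = 21−19 = 2.

2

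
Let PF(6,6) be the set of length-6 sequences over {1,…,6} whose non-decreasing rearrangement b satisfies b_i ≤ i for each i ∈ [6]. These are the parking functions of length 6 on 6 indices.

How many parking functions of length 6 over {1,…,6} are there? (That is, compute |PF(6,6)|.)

|PF| = (6−6+1)·(6+1)^(6−1) = 1 · 16807 = 16807 (Konheim–Weiss)
Check (2,4,5,1,3,6) → sorted (1,2,3,4,5,6): b_i ≤ i ∀i, a PF.

16807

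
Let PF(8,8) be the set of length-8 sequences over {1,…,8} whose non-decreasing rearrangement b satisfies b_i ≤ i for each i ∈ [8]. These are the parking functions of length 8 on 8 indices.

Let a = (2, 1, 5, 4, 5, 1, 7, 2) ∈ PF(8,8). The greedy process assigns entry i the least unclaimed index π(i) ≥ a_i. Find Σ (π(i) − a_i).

9

Σπ = 36 ({1..8} each once); Σa = 2+1+5+4+5+1+7+2 = 27; disp = 36−27 = 9.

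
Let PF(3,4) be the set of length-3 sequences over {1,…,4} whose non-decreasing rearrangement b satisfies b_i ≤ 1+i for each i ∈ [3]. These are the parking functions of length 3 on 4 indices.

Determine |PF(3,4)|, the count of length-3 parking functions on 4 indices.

#PF = (4+1−3)·(4+1)^{3−1} = 2·25 = 50 (Pollak)
Example (2,2,3) → sorted (2,2,3): b_i ≤ 1+i ∀i, a PF.

50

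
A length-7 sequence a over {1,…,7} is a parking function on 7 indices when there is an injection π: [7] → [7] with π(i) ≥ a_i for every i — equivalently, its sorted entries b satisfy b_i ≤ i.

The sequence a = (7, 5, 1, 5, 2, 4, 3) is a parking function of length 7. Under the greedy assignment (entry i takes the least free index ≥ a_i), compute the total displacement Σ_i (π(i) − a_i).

1

Σπ = 7·8/2 = 28 (π permutes [7]); Σa = 7+5+1+5+2+4+3 = 27; disp = 28−27 = 1.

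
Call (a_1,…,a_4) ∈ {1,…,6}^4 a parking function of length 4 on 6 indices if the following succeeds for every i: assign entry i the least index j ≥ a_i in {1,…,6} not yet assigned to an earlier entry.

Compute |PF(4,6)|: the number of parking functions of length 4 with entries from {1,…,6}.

#PF = 3·7^3 = 3·343 = 1029 (Konheim–Weiss)
Check (6,4,1,2) → sorted (1,2,4,6): b_i ≤ 2+i ∀i, a PF.

1029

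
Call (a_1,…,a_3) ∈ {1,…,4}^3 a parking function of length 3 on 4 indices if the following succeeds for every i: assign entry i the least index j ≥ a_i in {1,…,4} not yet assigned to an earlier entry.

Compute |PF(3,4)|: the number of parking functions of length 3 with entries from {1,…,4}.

|PF| = (4+1−3)·(4+1)^{3−1} = 2 · 25 = 50 (Konheim–Weiss)
One tuple (4,2,1) → sorted (1,2,4): b_i ≤ 1+i ∀i, a PF.

50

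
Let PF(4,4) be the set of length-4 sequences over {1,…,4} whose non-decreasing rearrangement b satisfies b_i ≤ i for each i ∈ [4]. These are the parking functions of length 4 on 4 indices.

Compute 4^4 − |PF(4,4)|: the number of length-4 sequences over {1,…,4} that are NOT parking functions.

|PF| = (4−4+1)·(4+1)^(4−1) = 1×125 = 125 (Konheim–Weiss)
One tuple (3,2,2,2) → sorted (2,2,2,3): b_1=2>1, not a PF.
4^4 − 125 = 256 − 125 = 131

131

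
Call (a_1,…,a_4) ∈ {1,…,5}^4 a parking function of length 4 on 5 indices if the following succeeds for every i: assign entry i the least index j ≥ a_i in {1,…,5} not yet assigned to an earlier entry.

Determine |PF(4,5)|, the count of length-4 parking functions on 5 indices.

432

|PF(4,5)| = (5+1−4)·(5+1)^{4−1} = 2 · 216 = 432
E.g. (2,2,1,5) → sorted (1,2,2,5): b_i ≤ 1+i ∀i, a PF.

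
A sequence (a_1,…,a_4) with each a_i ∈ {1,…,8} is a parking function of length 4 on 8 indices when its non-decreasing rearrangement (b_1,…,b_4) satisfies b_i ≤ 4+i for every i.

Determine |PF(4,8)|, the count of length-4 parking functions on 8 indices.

3645

|PF| = (8−4+1)·(8+1)^(4−1) = 5·729 = 3645 (Konheim–Weiss)
E.g. (5,5,7,2) → sorted (2,5,5,7): b_i ≤ 4+i ∀i, a PF.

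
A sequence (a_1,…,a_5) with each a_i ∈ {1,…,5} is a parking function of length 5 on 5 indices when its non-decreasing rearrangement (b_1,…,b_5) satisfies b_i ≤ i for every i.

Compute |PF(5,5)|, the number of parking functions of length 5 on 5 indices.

Count = (5−5+1)·(5+1)^(5−1) = 1×1296 = 1296
One tuple (5,2,1,1,4) → sorted (1,1,2,4,5): b_i ≤ i ∀i, a PF.

1296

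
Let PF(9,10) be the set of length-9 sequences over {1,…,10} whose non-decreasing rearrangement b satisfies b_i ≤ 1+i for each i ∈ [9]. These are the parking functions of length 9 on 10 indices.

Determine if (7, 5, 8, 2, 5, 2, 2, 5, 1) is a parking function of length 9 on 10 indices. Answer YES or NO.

Rearranged: b = (1, 2, 2, 2, 5, 5, 5, 7, 8).
  b_1=1 ≤ 2
  b_2=2 ≤ 3
  b_3=2 ≤ 4
  b_4=2 ≤ 5
  b_5=5 ≤ 6
  b_6=5 ≤ 7
  b_7=5 ≤ 8
  b_8=7 ≤ 9
  b_9=8 ≤ 10
All bounds hold ⇒ YES

YES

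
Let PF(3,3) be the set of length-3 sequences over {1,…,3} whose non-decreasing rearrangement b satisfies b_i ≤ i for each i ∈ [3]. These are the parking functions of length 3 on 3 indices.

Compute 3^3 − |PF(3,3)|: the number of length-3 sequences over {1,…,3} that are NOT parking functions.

|PF(3,3)| = 1·4^2 = 1×16 = 16 (Konheim–Weiss)
E.g. (3,3,3) → sorted (3,3,3): b_1=3>1, not a PF.
So 27 − 16 = 11 fail.

11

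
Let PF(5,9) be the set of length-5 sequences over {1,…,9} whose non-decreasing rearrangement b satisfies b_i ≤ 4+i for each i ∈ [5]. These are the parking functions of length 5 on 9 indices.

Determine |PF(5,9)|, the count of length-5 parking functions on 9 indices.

50000

|PF| = (9−5+1)·(9+1)^(5−1) = 5·10000 = 50000 (Pollak)
Example (3,3,2,3,8) → sorted (2,3,3,3,8): b_i ≤ 4+i ∀i, a PF.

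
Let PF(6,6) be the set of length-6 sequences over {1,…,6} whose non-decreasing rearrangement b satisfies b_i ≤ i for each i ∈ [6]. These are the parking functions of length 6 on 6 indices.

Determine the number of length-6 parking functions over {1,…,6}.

|PF| = 1·7^5 = 1·16807 = 16807 (Konheim–Weiss)
E.g. (4,5,3,1,4,2) → sorted (1,2,3,4,4,5): b_i ≤ i ∀i, a PF.

16807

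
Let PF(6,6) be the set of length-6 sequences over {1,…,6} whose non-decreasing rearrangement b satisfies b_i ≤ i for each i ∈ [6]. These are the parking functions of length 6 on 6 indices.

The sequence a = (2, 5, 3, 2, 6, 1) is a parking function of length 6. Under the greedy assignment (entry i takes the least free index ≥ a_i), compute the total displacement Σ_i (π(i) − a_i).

Σπ = 21 ({1..6} each once); Σa = 2+5+3+2+6+1 = 19; disp = 21−19 = 2.

2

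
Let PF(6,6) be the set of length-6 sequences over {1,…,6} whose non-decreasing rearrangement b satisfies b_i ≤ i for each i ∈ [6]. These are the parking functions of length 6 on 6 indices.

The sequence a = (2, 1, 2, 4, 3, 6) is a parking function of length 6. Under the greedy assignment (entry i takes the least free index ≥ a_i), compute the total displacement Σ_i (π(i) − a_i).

Σπ = 21 ({1..6} each once); Σa = 2+1+2+4+3+6 = 18; disp = 21−18 = 3.

3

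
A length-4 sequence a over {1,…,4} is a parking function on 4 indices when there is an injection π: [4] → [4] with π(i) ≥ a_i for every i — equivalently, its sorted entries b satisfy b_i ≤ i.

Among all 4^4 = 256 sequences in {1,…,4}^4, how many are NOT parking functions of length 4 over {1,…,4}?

#PF = 1·5^3 = 1 · 125 = 125
One tuple (2,2,3,2) → sorted (2,2,2,3): b_1=2>1, not a PF.
4^4 − 125 = 256 − 125 = 131

131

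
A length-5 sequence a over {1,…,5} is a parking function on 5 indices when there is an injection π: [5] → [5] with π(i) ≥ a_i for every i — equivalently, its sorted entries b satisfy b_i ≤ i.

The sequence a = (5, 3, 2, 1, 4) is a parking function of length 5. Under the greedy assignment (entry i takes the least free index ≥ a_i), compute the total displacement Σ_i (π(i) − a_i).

Σπ = 15 ({1..5} each once); Σa = 5+3+2+1+4 = 15; disp = 15−15 = 0.

0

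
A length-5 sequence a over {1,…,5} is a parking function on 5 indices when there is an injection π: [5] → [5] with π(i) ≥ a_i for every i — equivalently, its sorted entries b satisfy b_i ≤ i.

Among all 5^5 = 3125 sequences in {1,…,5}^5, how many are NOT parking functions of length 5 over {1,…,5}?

1829

|PF| = (6−5)·6^(5−1) = 1 · 1296 = 1296
Example (1,4,3,5,5) → sorted (1,3,4,5,5): b_2=3>2, not a PF.
So 3125 − 1296 = 1829 fail.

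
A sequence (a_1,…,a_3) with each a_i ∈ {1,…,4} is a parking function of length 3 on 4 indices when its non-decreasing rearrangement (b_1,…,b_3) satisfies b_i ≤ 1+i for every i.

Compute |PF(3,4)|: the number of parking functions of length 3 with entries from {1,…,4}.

|PF(3,4)| = 2·5^2 = 2·25 = 50
E.g. (3,2,3) → sorted (2,3,3): b_i ≤ 1+i ∀i, a PF.

50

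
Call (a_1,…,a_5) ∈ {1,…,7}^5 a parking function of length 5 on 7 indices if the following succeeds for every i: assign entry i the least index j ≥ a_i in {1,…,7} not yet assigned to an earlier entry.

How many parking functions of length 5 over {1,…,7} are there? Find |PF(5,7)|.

12288

#PF = (8−5)·8^(5−1) = 3·4096 = 12288
One tuple (4,7,3,2,1) → sorted (1,2,3,4,7): b_i ≤ 2+i ∀i, a PF.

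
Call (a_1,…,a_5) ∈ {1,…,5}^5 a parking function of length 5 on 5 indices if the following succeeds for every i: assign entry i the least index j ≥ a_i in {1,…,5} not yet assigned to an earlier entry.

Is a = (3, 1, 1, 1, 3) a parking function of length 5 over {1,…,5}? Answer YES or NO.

YES

Sorted: b = (1, 1, 1, 3, 3).
  b_1=1 ≤ 1
  b_2=1 ≤ 2
  b_3=1 ≤ 3
  b_4=3 ≤ 4
  b_5=3 ≤ 5
All bounds hold ⇒ YES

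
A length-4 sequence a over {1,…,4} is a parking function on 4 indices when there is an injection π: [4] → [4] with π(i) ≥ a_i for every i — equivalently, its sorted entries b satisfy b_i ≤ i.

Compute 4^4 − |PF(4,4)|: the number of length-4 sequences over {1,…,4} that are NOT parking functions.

Count = (5−4)·5^(4−1) = 1 · 125 = 125 (Pollak)
One tuple (3,4,3,4) → sorted (3,3,4,4): b_1=3>1, not a PF.
Total 256; non-PF = 256−125 = 131

131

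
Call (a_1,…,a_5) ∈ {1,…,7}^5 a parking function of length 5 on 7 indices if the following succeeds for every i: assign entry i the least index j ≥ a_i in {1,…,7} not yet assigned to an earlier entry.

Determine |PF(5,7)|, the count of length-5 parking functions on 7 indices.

|PF| = (8−5)·8^(5−1) = 3 · 4096 = 12288 [KW]
Example (4,1,2,4,2) → sorted (1,2,2,4,4): b_i ≤ 2+i ∀i, a PF.

12288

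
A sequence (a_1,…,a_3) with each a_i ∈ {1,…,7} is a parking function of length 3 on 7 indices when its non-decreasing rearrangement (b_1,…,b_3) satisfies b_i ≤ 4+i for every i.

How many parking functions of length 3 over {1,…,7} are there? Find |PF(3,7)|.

|PF| = (7−3+1)·(7+1)^(3−1) = 5·64 = 320 (Pollak)
One tuple (4,6,7) → sorted (4,6,7): b_i ≤ 4+i ∀i, a PF.

320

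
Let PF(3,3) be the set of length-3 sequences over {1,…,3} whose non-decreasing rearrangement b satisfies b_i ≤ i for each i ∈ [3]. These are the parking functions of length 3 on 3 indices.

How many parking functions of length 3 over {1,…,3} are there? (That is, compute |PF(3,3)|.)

|PF| = 1·4^2 = 1 · 16 = 16 (Pollak)
Check (1,2,3) → sorted (1,2,3): b_i ≤ i ∀i, a PF.

16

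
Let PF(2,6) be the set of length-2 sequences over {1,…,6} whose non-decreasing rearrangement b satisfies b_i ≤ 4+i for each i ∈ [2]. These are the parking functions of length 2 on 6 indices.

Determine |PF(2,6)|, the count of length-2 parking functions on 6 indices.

|PF| = 5·7^1 = 5 · 7 = 35 [KW]
Example (4,5) → sorted (4,5): b_i ≤ 4+i ∀i, a PF.

35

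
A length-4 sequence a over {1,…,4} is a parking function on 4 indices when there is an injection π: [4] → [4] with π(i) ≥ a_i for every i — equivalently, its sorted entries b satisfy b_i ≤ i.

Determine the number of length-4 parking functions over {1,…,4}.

125

|PF| = (4+1−4)·(4+1)^{4−1} = 1·125 = 125 [KW]
E.g. (2,1,1,4) → sorted (1,1,2,4): b_i ≤ i ∀i, a PF.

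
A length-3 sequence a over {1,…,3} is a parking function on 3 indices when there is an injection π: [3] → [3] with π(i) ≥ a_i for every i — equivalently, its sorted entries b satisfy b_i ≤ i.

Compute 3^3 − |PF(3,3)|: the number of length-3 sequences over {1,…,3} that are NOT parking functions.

#PF = (3+1−3)·(3+1)^{3−1} = 1 · 16 = 16 (Konheim–Weiss)
Check (3,3,2) → sorted (2,3,3): b_1=2>1, not a PF.
Total 27; non-PF = 27−16 = 11

11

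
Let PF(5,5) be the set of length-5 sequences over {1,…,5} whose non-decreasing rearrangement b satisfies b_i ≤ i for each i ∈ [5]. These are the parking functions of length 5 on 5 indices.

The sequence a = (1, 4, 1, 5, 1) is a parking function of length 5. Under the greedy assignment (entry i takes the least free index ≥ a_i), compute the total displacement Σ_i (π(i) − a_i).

3

Σπ = 15 ({1..5} each once); Σa = 1+4+1+5+1 = 12; disp = 15−12 = 3.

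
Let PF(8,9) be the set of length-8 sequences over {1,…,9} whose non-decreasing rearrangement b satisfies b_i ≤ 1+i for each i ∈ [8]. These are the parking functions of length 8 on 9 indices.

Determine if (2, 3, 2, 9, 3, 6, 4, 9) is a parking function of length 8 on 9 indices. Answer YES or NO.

Sorted: b = (2, 2, 3, 3, 4, 6, 9, 9).
  b_1=2 ≤ 2
  b_2=2 ≤ 3
  b_3=3 ≤ 4
  b_4=3 ≤ 5
  b_5=4 ≤ 6
  b_6=6 ≤ 7
  b_7=9 > 8
  fails at i=7 ⇒ NO

NO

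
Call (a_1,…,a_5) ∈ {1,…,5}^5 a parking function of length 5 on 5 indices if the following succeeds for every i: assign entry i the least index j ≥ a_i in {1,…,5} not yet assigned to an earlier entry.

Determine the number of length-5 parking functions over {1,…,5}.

|PF(5,5)| = (5−5+1)·(5+1)^(5−1) = 1×1296 = 1296
Check (1,5,3,2,2) → sorted (1,2,2,3,5): b_i ≤ i ∀i, a PF.

1296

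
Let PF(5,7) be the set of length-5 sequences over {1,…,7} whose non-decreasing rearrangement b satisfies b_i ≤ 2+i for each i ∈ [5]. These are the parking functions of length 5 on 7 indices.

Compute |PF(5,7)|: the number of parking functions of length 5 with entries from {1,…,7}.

#PF = (7+1−5)·(7+1)^{5−1} = 3 · 4096 = 12288 (Pollak)
Example (1,7,3,3,1) → sorted (1,1,3,3,7): b_i ≤ 2+i ∀i, a PF.

12288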